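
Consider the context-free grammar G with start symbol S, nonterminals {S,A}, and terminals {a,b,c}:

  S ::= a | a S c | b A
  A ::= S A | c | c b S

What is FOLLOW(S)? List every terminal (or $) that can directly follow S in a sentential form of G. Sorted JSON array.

Compute FIRST by fixpoint:
[1]
  A via A→c: +{c}
  S via S→a: +{a}
  S via S→b A: +{b}
  FIRST[S]={a,b}  FIRST[A]={c}
[2]
  A via A→S A: +{a,b}
  FIRST[S]={a,b}  FIRST[A]={a,b,c}
[3] (no change)
  FIRST[S]={a,b}  FIRST[A]={a,b,c}

Compute FOLLOW by fixpoint:
initialize: $ ∈ FOLLOW(S)
[1]
  A→S A: FOLLOW(S) ⊇ FIRST(A) = {a,b,c}; new: +{a,b,c}
  S→b A: FOLLOW(A) ⊇ FOLLOW(S) ⊇ {$,a,b,c}; new: +{$,a,b,c}
  FOLLOW[S]={$,a,b,c}  FOLLOW[A]={$,a,b,c}
[2] (no change)
  FOLLOW[S]={$,a,b,c}  FOLLOW[A]={$,a,b,c}

FOLLOW(S) = ["$", "a", "b", "c"]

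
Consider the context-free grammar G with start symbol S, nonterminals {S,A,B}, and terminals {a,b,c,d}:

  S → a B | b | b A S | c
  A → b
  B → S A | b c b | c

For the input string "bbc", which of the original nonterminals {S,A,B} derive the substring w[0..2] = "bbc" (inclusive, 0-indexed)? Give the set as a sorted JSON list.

CNF form of G:
  S -> T0 X4 | T2 B | b | c
  A -> b
  B -> S A | T0 X3 | c
  T0 -> b
  T1 -> c
  T2 -> a
  X3 -> T1 T0
  X4 -> A S

CYK table (by increasing span) (cells [i..j] with 0 ≤ i ≤ j ≤ 2 only):
  [0..0]={A,S,T0}  "b"  orig:{A,S}
  [1..1]={A,S,T0}  "b"  orig:{A,S}
  [2..2]={B,S,T1}  "c"  orig:{B,S}
  [0..1]={B,X4}  "bb"  orig:{B}
  [1..2]={X4}  "bc"  orig:{}
  [0..2]={S}  "bbc"

Original NTs in T[0,2] deriving "bbc": ["S"]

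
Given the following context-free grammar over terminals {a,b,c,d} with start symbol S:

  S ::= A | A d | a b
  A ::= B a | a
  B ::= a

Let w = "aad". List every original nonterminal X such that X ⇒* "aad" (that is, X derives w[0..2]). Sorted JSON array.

Convert to CNF:
  S -> A T1 | B T0 | T0 T2 | a
  A -> B T0 | a
  B -> a
  T0 -> a
  T1 -> d
  T2 -> b

CYK fill — only the sub-triangle for w[0..2]:
  cell(0,0) a: {A,B,S,T0}  orig:{A,B,S}
  cell(1,1) a: {A,B,S,T0}  orig:{A,B,S}
  cell(2,2) d: {T1}  orig:{}
  cell(0,1) aa: {A,S}
  cell(1,2) ad: {S}
  cell(0,2) aad: {S}

Original NTs in T[0,2] deriving "aad": ["S"]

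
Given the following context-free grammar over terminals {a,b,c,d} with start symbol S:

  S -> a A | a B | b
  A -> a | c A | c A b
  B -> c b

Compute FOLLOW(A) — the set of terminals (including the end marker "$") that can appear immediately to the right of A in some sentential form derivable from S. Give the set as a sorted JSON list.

FIRST sets, iterate to fixpoint:
pass 1:
  A via A→a: +{a}
  A via A→c A: +{c}
  B via B→c b: +{c}
  S via S→a A: +{a}
  S via S→b: +{b}
  FIRST[S]={a,b}  FIRST[A]={a,c}  FIRST[B]={c}
pass 2: (stable)
  FIRST[S]={a,b}  FIRST[A]={a,c}  FIRST[B]={c}

Compute FOLLOW by fixpoint:
FOLLOW(S) := {$}
[1]
  A→c A b: FOLLOW(A) ⊇ FIRST(b) = {b}; new: +{b}
  S→a A: FOLLOW(A) ⊇ FOLLOW(S) ⊇ {$}; new: +{$}
  S→a B: FOLLOW(B) ⊇ FOLLOW(S) ⊇ {$}; new: +{$}
  S: {$}  A: {$,b}  B: {$}
[2] (stable)
  S: {$}  A: {$,b}  B: {$}

FOLLOW(A) = ["$", "b"]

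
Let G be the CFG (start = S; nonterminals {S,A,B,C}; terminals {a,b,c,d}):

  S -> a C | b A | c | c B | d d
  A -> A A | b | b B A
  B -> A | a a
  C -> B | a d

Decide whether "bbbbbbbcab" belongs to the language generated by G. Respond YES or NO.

Convert to CNF:
  S -> T0 A | T1 C | T2 T2 | T3 B | c
  A -> A A | T0 X4 | b
  B -> A A | T0 X5 | T1 T1 | b
  C -> A A | T0 X6 | T1 T1 | T1 T2 | b
  T0 -> b
  T1 -> a
  T2 -> d
  T3 -> c
  X4 -> B A
  X5 -> B A
  X6 -> B A

Fill CYK table bottom-up:
  cell(0,0) b: {A,B,C,T0}  orig:{A,B,C}
  cell(1,1) b: {A,B,C,T0}  orig:{A,B,C}
  cell(2,2) b: {A,B,C,T0}  orig:{A,B,C}
  cell(3,3) b: {A,B,C,T0}  orig:{A,B,C}
  cell(4,4) b: {A,B,C,T0}  orig:{A,B,C}
  cell(5,5) b: {A,B,C,T0}  orig:{A,B,C}
  cell(6,6) b: {A,B,C,T0}  orig:{A,B,C}
  cell(7,7) c: {S,T3}  orig:{S}
  cell(8,8) a: {T1}  orig:{}
  cell(9,9) b: {A,B,C,T0}  orig:{A,B,C}
  cell(0,1) bb: {A,B,C,S,X4,X5,X6}  orig:{A,B,C,S}
  cell(1,2) bb: {A,B,C,S,X4,X5,X6}  orig:{A,B,C,S}
  cell(2,3) bb: {A,B,C,S,X4,X5,X6}  orig:{A,B,C,S}
  cell(3,4) bb: {A,B,C,S,X4,X5,X6}  orig:{A,B,C,S}
  cell(4,5) bb: {A,B,C,S,X4,X5,X6}  orig:{A,B,C,S}
  cell(5,6) bb: {A,B,C,S,X4,X5,X6}  orig:{A,B,C,S}
  cell(6,7) bc: ∅
  cell(7,8) ca: ∅
  cell(8,9) ab: {S}
  cell(0,2) bbb: {A,B,C,S,X4,X5,X6}  orig:{A,B,C,S}
  cell(1,3) bbb: {A,B,C,S,X4,X5,X6}  orig:{A,B,C,S}
  cell(2,4) bbb: {A,B,C,S,X4,X5,X6}  orig:{A,B,C,S}
  cell(3,5) bbb: {A,B,C,S,X4,X5,X6}  orig:{A,B,C,S}
  cell(4,6) bbb: {A,B,C,S,X4,X5,X6}  orig:{A,B,C,S}
  cell(5,7) bbc: ∅
  cell(6,8) bca: ∅
  cell(7,9) cab: ∅
  cell(0,3) bbbb: {A,B,C,S,X4,X5,X6}  orig:{A,B,C,S}
  cell(1,4) bbbb: {A,B,C,S,X4,X5,X6}  orig:{A,B,C,S}
  cell(2,5) bbbb: {A,B,C,S,X4,X5,X6}  orig:{A,B,C,S}
  cell(3,6) bbbb: {A,B,C,S,X4,X5,X6}  orig:{A,B,C,S}
  cell(4,7) bbbc: ∅
  cell(5,8) bbca: ∅
  cell(6,9) bcab: ∅
  cell(0,4) bbbbb: {A,B,C,S,X4,X5,X6}  orig:{A,B,C,S}
  cell(1,5) bbbbb: {A,B,C,S,X4,X5,X6}  orig:{A,B,C,S}
  cell(2,6) bbbbb: {A,B,C,S,X4,X5,X6}  orig:{A,B,C,S}
  cell(3,7) bbbbc: ∅
  cell(4,8) bbbca: ∅
  cell(5,9) bbcab: ∅
  cell(0,5) bbbbbb: {A,B,C,S,X4,X5,X6}  orig:{A,B,C,S}
  cell(1,6) bbbbbb: {A,B,C,S,X4,X5,X6}  orig:{A,B,C,S}
  cell(2,7) bbbbbc: ∅
  cell(3,8) bbbbca: ∅
  cell(4,9) bbbcab: ∅
  cell(0,6) bbbbbbb: {A,B,C,S,X4,X5,X6}  orig:{A,B,C,S}
  cell(1,7) bbbbbbc: ∅
  cell(2,8) bbbbbca: ∅
  cell(3,9) bbbbcab: ∅
  cell(0,7) bbbbbbbc: ∅
  cell(1,8) bbbbbbca: ∅
  cell(2,9) bbbbbcab: ∅
  cell(0,8) bbbbbbbca: ∅
  cell(1,9) bbbbbbcab: ∅
  cell(0,9) bbbbbbbcab: ∅

S ∉ T[0,9] ⇒ NO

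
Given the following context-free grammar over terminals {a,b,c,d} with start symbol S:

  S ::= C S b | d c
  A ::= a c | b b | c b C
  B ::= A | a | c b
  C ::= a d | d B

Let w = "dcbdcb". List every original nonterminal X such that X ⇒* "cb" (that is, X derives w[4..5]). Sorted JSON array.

Convert to CNF:
  S -> C X6 | T3 T1
  A -> T0 T1 | T1 X4 | T2 T2
  B -> T0 T1 | T1 T2 | T1 X5 | T2 T2 | a
  C -> T0 T3 | T3 B
  T0 -> a
  T1 -> c
  T2 -> b
  T3 -> d
  X4 -> T2 C
  X5 -> T2 C
  X6 -> S T2

Fill CYK table bottom-up (cells [i..j] with 4 ≤ i ≤ j ≤ 5 only):
  [4..4]={T1}  "c"  orig:{}
  [5..5]={T2}  "b"  orig:{}
  [4..5]={B}  "cb"

Original NTs in T[4,5] deriving "cb": ["B"]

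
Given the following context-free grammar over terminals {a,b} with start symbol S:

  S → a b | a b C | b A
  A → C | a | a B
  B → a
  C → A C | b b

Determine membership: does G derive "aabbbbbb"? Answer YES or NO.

CNF form of G:
  S -> T0 T1 | T0 X2 | T1 A
  A -> A C | T0 B | T1 T1 | a
  B -> a
  C -> A C | T1 T1
  T0 -> a
  T1 -> b
  X2 -> T1 C

CYK table (by increasing span):
  T[0,0] 'a' = {A,B,T0}  orig:{A,B}
  T[1,1] 'a' = {A,B,T0}  orig:{A,B}
  T[2,2] 'b' = {T1}  orig:{}
  T[3,3] 'b' = {T1}  orig:{}
  T[4,4] 'b' = {T1}  orig:{}
  T[5,5] 'b' = {T1}  orig:{}
  T[6,6] 'b' = {T1}  orig:{}
  T[7,7] 'b' = {T1}  orig:{}
  T[0,1] 'aa' = {A}
  T[1,2] 'ab' = {S}
  T[2,3] 'bb' = {A,C}
  T[3,4] 'bb' = {A,C}
  T[4,5] 'bb' = {A,C}
  T[5,6] 'bb' = {A,C}
  T[6,7] 'bb' = {A,C}
  T[0,2] 'aab' = ∅
  T[1,3] 'abb' = {A,C}
  T[2,4] 'bbb' = {S,X2}  orig:{S}
  T[3,5] 'bbb' = {S,X2}  orig:{S}
  T[4,6] 'bbb' = {S,X2}  orig:{S}
  T[5,7] 'bbb' = {S,X2}  orig:{S}
  T[0,3] 'aabb' = {A,C}
  T[1,4] 'abbb' = {S}
  T[2,5] 'bbbb' = {A,C}
  T[3,6] 'bbbb' = {A,C}
  T[4,7] 'bbbb' = {A,C}
  T[0,4] 'aabbb' = ∅
  T[1,5] 'abbbb' = {A,C}
  T[2,6] 'bbbbb' = {S,X2}  orig:{S}
  T[3,7] 'bbbbb' = {S,X2}  orig:{S}
  T[0,5] 'aabbbb' = {A,C}
  T[1,6] 'abbbbb' = {S}
  T[2,7] 'bbbbbb' = {A,C}
  T[0,6] 'aabbbbb' = ∅
  T[1,7] 'abbbbbb' = {A,C}
  T[0,7] 'aabbbbbb' = {A,C}

S ∉ T[0,7] ⇒ NO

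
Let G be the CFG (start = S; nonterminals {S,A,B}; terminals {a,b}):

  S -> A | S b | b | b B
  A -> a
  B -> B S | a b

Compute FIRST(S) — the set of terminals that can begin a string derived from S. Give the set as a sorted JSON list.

FIRST sets, iterate to fixpoint:
pass 1:
  A via A→a: +{a}
  B via B→a b: +{a}
  S via S→A: +{a}
  S via S→b: +{b}
  FIRST[S]={a,b}  FIRST[A]={a}  FIRST[B]={a}
pass 2: — fixpoint
  FIRST[S]={a,b}  FIRST[A]={a}  FIRST[B]={a}

FIRST(S) = ["a", "b"]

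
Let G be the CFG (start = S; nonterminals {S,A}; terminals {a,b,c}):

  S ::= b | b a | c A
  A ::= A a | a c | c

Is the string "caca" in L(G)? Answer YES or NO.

Convert to CNF:
  S -> T1 A | T2 T0 | b
  A -> A T0 | T0 T1 | c
  T0 -> a
  T1 -> c
  T2 -> b

Fill CYK table bottom-up:
  [0..0]={A,T1}  "c"  orig:{A}
  [1..1]={T0}  "a"  orig:{}
  [2..2]={A,T1}  "c"  orig:{A}
  [3..3]={T0}  "a"  orig:{}
  [0..1]={A}  "ca"
  [1..2]={A}  "ac"
  [2..3]={A}  "ca"
  [0..2]={S}  "cac"
  [1..3]={A}  "aca"
  [0..3]={S}  "caca"

S ∈ T[0,3] ⇒ YES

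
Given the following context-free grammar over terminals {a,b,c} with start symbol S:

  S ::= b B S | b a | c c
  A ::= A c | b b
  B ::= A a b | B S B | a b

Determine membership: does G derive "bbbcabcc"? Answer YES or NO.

Convert to CNF:
  S -> T0 T0 | T1 T2 | T1 X5
  A -> A T0 | T1 T1
  B -> A X3 | B X4 | T2 T1
  T0 -> c
  T1 -> b
  T2 -> a
  X3 -> T2 T1
  X4 -> S B
  X5 -> B S

CYK table (by increasing span):
  [0..0]={T1}  "b"  orig:{}
  [1..1]={T1}  "b"  orig:{}
  [2..2]={T1}  "b"  orig:{}
  [3..3]={T0}  "c"  orig:{}
  [4..4]={T2}  "a"  orig:{}
  [5..5]={T1}  "b"  orig:{}
  [6..6]={T0}  "c"  orig:{}
  [7..7]={T0}  "c"  orig:{}
  [0..1]={A}  "bb"
  [1..2]={A}  "bb"
  [2..3]=∅  "bc"
  [3..4]=∅  "ca"
  [4..5]={B,X3}  "ab"  orig:{B}
  [5..6]=∅  "bc"
  [6..7]={S}  "cc"
  [0..2]=∅  "bbb"
  [1..3]={A}  "bbc"
  [2..4]=∅  "bca"
  [3..5]=∅  "cab"
  [4..6]=∅  "abc"
  [5..7]=∅  "bcc"
  [0..3]=∅  "bbbc"
  [1..4]=∅  "bbca"
  [2..5]=∅  "bcab"
  [3..6]=∅  "cabc"
  [4..7]={X5}  "abcc"  orig:{}
  [0..4]=∅  "bbbca"
  [1..5]={B}  "bbcab"
  [2..6]=∅  "bcabc"
  [3..7]=∅  "cabcc"
  [0..5]=∅  "bbbcab"
  [1..6]=∅  "bbcabc"
  [2..7]=∅  "bcabcc"
  [0..6]=∅  "bbbcabc"
  [1..7]={X5}  "bbcabcc"  orig:{}
  [0..7]={S}  "bbbcabcc"

S ∈ T[0,7] ⇒ YES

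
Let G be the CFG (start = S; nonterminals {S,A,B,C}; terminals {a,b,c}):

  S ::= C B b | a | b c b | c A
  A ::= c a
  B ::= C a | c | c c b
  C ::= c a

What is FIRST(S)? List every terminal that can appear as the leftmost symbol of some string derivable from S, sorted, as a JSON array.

Compute FIRST by fixpoint:
iter 1:
  A via A→c a: +{c}
  B via B→c: +{c}
  C via C→c a: +{c}
  S via S→C B b: +{c}
  S via S→a: +{a}
  S via S→b c b: +{b}
  FIRST[S]={a,b,c}  FIRST[A]={c}  FIRST[B]={c}  FIRST[C]={c}
iter 2: done
  FIRST[S]={a,b,c}  FIRST[A]={c}  FIRST[B]={c}  FIRST[C]={c}

FIRST(S) = ["a", "b", "c"]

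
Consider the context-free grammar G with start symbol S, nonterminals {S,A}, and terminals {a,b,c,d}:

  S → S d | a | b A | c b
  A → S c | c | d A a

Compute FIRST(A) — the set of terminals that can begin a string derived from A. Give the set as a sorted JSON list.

FIRST sets, iterate to fixpoint:
pass 1:
  A via A→c: +{c}
  A via A→d A a: +{d}
  S via S→a: +{a}
  S via S→b A: +{b}
  S via S→c b: +{c}
  FIRST(S)={a,b,c}  FIRST(A)={c,d}
pass 2:
  A via A→S c: +{a,b}
  FIRST(S)={a,b,c}  FIRST(A)={a,b,c,d}
pass 3: (stable)
  FIRST(S)={a,b,c}  FIRST(A)={a,b,c,d}

FIRST(A) = ["a", "b", "c", "d"]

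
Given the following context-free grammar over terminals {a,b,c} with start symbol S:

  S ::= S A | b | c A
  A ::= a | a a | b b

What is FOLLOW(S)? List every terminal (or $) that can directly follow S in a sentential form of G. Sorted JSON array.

FIRST sets, iterate to fixpoint:
[1]
  A via A→a: +{a}
  A via A→b b: +{b}
  S via S→b: +{b}
  S via S→c A: +{c}
  S: {b,c}  A: {a,b}
[2] (stable)
  S: {b,c}  A: {a,b}

FOLLOW sets:
seed FOLLOW(S) with $
iter 1:
  S→S A: FOLLOW(S) ⊇ FIRST(A) = {a,b}; new: +{a,b}
  S→S A: FOLLOW(A) ⊇ FOLLOW(S) ⊇ {$,a,b}; new: +{$,a,b}
  FOLLOW(S)={$,a,b}  FOLLOW(A)={$,a,b}
iter 2: — fixpoint
  FOLLOW(S)={$,a,b}  FOLLOW(A)={$,a,b}

FOLLOW(S) = ["$", "a", "b"]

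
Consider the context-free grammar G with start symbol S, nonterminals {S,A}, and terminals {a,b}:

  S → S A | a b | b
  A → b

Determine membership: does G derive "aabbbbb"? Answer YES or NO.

Convert to CNF:
  S -> S A | T0 T1 | b
  A -> b
  T0 -> a
  T1 -> b

CYK table (by increasing span):
  T[0,0] 'a' = {T0}  orig:{}
  T[1,1] 'a' = {T0}  orig:{}
  T[2,2] 'b' = {A,S,T1}  orig:{A,S}
  T[3,3] 'b' = {A,S,T1}  orig:{A,S}
  T[4,4] 'b' = {A,S,T1}  orig:{A,S}
  T[5,5] 'b' = {A,S,T1}  orig:{A,S}
  T[6,6] 'b' = {A,S,T1}  orig:{A,S}
  T[0,1] 'aa' = ∅
  T[1,2] 'ab' = {S}
  T[2,3] 'bb' = {S}
  T[3,4] 'bb' = {S}
  T[4,5] 'bb' = {S}
  T[5,6] 'bb' = {S}
  T[0,2] 'aab' = ∅
  T[1,3] 'abb' = {S}
  T[2,4] 'bbb' = {S}
  T[3,5] 'bbb' = {S}
  T[4,6] 'bbb' = {S}
  T[0,3] 'aabb' = ∅
  T[1,4] 'abbb' = {S}
  T[2,5] 'bbbb' = {S}
  T[3,6] 'bbbb' = {S}
  T[0,4] 'aabbb' = ∅
  T[1,5] 'abbbb' = {S}
  T[2,6] 'bbbbb' = {S}
  T[0,5] 'aabbbb' = ∅
  T[1,6] 'abbbbb' = {S}
  T[0,6] 'aabbbbb' = ∅

S ∉ T[0,6] ⇒ NO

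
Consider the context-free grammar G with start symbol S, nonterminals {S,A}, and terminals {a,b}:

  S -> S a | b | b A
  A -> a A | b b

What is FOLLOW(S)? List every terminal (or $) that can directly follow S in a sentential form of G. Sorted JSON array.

Compute FIRST by fixpoint:
iter 1:
  A via A→a A: +{a}
  A via A→b b: +{b}
  S via S→b: +{b}
  S: {b}  A: {a,b}
iter 2: done
  S: {b}  A: {a,b}

Compute FOLLOW by fixpoint:
FOLLOW(S) := {$}
[1]
  S→S a: FOLLOW(S) ⊇ FIRST(a) = {a}; new: +{a}
  S→b A: FOLLOW(A) ⊇ FOLLOW(S) ⊇ {$,a}; new: +{$,a}
  FOLLOW(S)={$,a}  FOLLOW(A)={$,a}
[2] (stable)
  FOLLOW(S)={$,a}  FOLLOW(A)={$,a}

FOLLOW(S) = ["$", "a"]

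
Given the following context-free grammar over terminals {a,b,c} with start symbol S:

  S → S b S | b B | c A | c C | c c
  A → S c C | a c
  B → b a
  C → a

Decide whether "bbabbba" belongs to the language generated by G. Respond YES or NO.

Convert to CNF:
  S -> S X4 | T0 A | T0 C | T0 T0 | T2 B
  A -> S X3 | T1 T0
  B -> T2 T1
  C -> a
  T0 -> c
  T1 -> a
  T2 -> b
  X3 -> T0 C
  X4 -> T2 S

CYK fill:
  cell(0,0) b: {T2}  orig:{}
  cell(1,1) b: {T2}  orig:{}
  cell(2,2) a: {C,T1}  orig:{C}
  cell(3,3) b: {T2}  orig:{}
  cell(4,4) b: {T2}  orig:{}
  cell(5,5) b: {T2}  orig:{}
  cell(6,6) a: {C,T1}  orig:{C}
  cell(0,1) bb: ∅
  cell(1,2) ba: {B}
  cell(2,3) ab: ∅
  cell(3,4) bb: ∅
  cell(4,5) bb: ∅
  cell(5,6) ba: {B}
  cell(0,2) bba: {S}
  cell(1,3) bab: ∅
  cell(2,4) abb: ∅
  cell(3,5) bbb: ∅
  cell(4,6) bba: {S}
  cell(0,3) bbab: ∅
  cell(1,4) babb: ∅
  cell(2,5) abbb: ∅
  cell(3,6) bbba: {X4}  orig:{}
  cell(0,4) bbabb: ∅
  cell(1,5) babbb: ∅
  cell(2,6) abbba: ∅
  cell(0,5) bbabbb: ∅
  cell(1,6) babbba: ∅
  cell(0,6) bbabbba: {S}

S ∈ T[0,6] ⇒ YES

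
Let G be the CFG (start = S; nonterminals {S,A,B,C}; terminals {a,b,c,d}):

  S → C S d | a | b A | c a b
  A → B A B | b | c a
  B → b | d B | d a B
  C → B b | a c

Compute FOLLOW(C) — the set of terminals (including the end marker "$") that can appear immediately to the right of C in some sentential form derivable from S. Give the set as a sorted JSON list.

Compute FIRST by fixpoint:
pass 1:
  A via A→b: +{b}
  A via A→c a: +{c}
  B via B→b: +{b}
  B via B→d B: +{d}
  C via C→B b: +{b,d}
  C via C→a c: +{a}
  S via S→C S d: +{a,b,d}
  S via S→c a b: +{c}
  FIRST(S)={a,b,c,d}  FIRST(A)={b,c}  FIRST(B)={b,d}  FIRST(C)={a,b,d}
pass 2:
  A via A→B A B: +{d}
  FIRST(S)={a,b,c,d}  FIRST(A)={b,c,d}  FIRST(B)={b,d}  FIRST(C)={a,b,d}
pass 3: (no change)
  FIRST(S)={a,b,c,d}  FIRST(A)={b,c,d}  FIRST(B)={b,d}  FIRST(C)={a,b,d}

FOLLOW sets:
FOLLOW(S) := {$}
iter 1:
  A→B A B: FOLLOW(B) ⊇ FIRST(A) = {b,c,d}; new: +{b,c,d}
  A→B A B: FOLLOW(A) ⊇ FIRST(B) = {b,d}; new: +{b,d}
  S→C S d: FOLLOW(C) ⊇ FIRST(S) = {a,b,c,d}; new: +{a,b,c,d}
  S→C S d: FOLLOW(S) ⊇ FIRST(d) = {d}; new: +{d}
  S→b A: FOLLOW(A) ⊇ FOLLOW(S) ⊇ {$,d}; new: +{$}
  S: {$,d}  A: {$,b,d}  B: {b,c,d}  C: {a,b,c,d}
iter 2:
  A→B A B: FOLLOW(B) ⊇ FOLLOW(A) ⊇ {$,b,d}; new: +{$}
  S: {$,d}  A: {$,b,d}  B: {$,b,c,d}  C: {a,b,c,d}
iter 3: done
  S: {$,d}  A: {$,b,d}  B: {$,b,c,d}  C: {a,b,c,d}

FOLLOW(C) = ["a", "b", "c", "d"]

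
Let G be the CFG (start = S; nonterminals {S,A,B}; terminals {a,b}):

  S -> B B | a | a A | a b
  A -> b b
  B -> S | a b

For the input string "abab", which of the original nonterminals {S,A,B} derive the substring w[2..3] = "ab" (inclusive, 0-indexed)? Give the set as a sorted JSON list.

CNF form of G:
  S -> B B | T1 A | T1 T0 | a
  A -> T0 T0
  B -> B B | T1 A | T1 T0 | a
  T0 -> b
  T1 -> a

CYK table (by increasing span) (cells [i..j] with 2 ≤ i ≤ j ≤ 3 only):
  cell(2,2) a: {B,S,T1}  orig:{B,S}
  cell(3,3) b: {T0}  orig:{}
  cell(2,3) ab: {B,S}

Original NTs in T[2,3] deriving "ab": ["B", "S"]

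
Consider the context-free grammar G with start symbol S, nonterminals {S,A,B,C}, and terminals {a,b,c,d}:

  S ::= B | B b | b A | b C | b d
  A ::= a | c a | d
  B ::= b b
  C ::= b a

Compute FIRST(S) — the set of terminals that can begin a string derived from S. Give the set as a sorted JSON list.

FIRST iteration:
iter 1:
  A via A→a: +{a}
  A via A→c a: +{c}
  A via A→d: +{d}
  B via B→b b: +{b}
  C via C→b a: +{b}
  S via S→B: +{b}
  S: {b}  A: {a,c,d}  B: {b}  C: {b}
iter 2: (stable)
  S: {b}  A: {a,c,d}  B: {b}  C: {b}

FIRST(S) = ["b"]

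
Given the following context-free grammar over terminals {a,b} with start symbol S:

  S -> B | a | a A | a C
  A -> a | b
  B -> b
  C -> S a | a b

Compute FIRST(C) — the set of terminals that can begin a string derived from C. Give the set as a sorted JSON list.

Compute FIRST by fixpoint:
iter 1:
  A via A→a: +{a}
  A via A→b: +{b}
  B via B→b: +{b}
  C via C→a b: +{a}
  S via S→B: +{b}
  S via S→a: +{a}
  S: {a,b}  A: {a,b}  B: {b}  C: {a}
iter 2:
  C via C→S a: +{b}
  S: {a,b}  A: {a,b}  B: {b}  C: {a,b}
iter 3: (stable)
  S: {a,b}  A: {a,b}  B: {b}  C: {a,b}

FIRST(C) = ["a", "b"]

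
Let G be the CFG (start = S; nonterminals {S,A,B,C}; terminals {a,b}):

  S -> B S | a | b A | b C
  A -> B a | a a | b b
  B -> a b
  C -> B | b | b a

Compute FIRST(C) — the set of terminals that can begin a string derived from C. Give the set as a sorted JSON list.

Compute FIRST by fixpoint:
round 1:
  A via A→a a: +{a}
  A via A→b b: +{b}
  B via B→a b: +{a}
  C via C→B: +{a}
  C via C→b: +{b}
  S via S→B S: +{a}
  S via S→b A: +{b}
  FIRST[S]={a,b}  FIRST[A]={a,b}  FIRST[B]={a}  FIRST[C]={a,b}
round 2: (no change)
  FIRST[S]={a,b}  FIRST[A]={a,b}  FIRST[B]={a}  FIRST[C]={a,b}

FIRST(C) = ["a", "b"]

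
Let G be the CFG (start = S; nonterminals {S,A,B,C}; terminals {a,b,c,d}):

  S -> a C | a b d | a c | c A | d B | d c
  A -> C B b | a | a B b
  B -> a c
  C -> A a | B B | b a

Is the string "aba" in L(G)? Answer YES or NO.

CNF form of G:
  S -> T1 C | T1 T2 | T1 X6 | T2 A | T3 B | T3 T2
  A -> C X4 | T1 X5 | a
  B -> T1 T2
  C -> A T1 | B B | T0 T1
  T0 -> b
  T1 -> a
  T2 -> c
  T3 -> d
  X4 -> B T0
  X5 -> B T0
  X6 -> T0 T3

CYK table (by increasing span):
  T[0,0] 'a' = {A,T1}  orig:{A}
  T[1,1] 'b' = {T0}  orig:{}
  T[2,2] 'a' = {A,T1}  orig:{A}
  T[0,1] 'ab' = ∅
  T[1,2] 'ba' = {C}
  T[0,2] 'aba' = {S}

S ∈ T[0,2] ⇒ YES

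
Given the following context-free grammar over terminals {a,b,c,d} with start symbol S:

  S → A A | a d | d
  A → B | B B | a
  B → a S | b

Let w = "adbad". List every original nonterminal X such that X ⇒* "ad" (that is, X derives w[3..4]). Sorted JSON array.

Convert to CNF:
  S -> A A | T0 T1 | d
  A -> B B | T0 S | a | b
  B -> T0 S | b
  T0 -> a
  T1 -> d

CYK fill — only the sub-triangle for w[3..4]:
  cell(3,3) a: {A,T0}  orig:{A}
  cell(4,4) d: {S,T1}  orig:{S}
  cell(3,4) ad: {A,B,S}

Original NTs in T[3,4] deriving "ad": ["A", "B", "S"]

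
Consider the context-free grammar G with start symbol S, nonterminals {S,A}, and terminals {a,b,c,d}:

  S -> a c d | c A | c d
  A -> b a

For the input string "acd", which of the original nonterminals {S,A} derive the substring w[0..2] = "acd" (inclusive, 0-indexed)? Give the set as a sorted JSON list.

CNF form of G:
  S -> T1 X4 | T2 A | T2 T3
  A -> T0 T1
  T0 -> b
  T1 -> a
  T2 -> c
  T3 -> d
  X4 -> T2 T3

CYK table (by increasing span), restricted to cells inside w[0..2]:
  T[0,0] 'a' = {T1}  orig:{}
  T[1,1] 'c' = {T2}  orig:{}
  T[2,2] 'd' = {T3}  orig:{}
  T[0,1] 'ac' = ∅
  T[1,2] 'cd' = {S,X4}  orig:{S}
  T[0,2] 'acd' = {S}

Original NTs in T[0,2] deriving "acd": ["S"]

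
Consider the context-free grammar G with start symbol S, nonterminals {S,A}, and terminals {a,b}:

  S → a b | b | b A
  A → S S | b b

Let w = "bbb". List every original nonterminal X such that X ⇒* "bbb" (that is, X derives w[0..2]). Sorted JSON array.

Convert to CNF:
  S -> T0 A | T1 T0 | b
  A -> S S | T0 T0
  T0 -> b
  T1 -> a

CYK table (by increasing span) (cells [i..j] with 0 ≤ i ≤ j ≤ 2 only):
  cell(0,0) b: {S,T0}  orig:{S}
  cell(1,1) b: {S,T0}  orig:{S}
  cell(2,2) b: {S,T0}  orig:{S}
  cell(0,1) bb: {A}
  cell(1,2) bb: {A}
  cell(0,2) bbb: {S}

Original NTs in T[0,2] deriving "bbb": ["S"]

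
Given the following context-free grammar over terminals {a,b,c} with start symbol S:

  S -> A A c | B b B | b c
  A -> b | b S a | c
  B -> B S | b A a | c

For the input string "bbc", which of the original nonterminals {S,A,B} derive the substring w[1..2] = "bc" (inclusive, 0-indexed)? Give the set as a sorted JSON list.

CNF form of G:
  S -> A X5 | B X6 | T0 T2
  A -> T0 X3 | b | c
  B -> B S | T0 X4 | c
  T0 -> b
  T1 -> a
  T2 -> c
  X3 -> S T1
  X4 -> A T1
  X5 -> A T2
  X6 -> T0 B

CYK table (by increasing span) (cells [i..j] with 1 ≤ i ≤ j ≤ 2 only):
  T[1,1] 'b' = {A,T0}  orig:{A}
  T[2,2] 'c' = {A,B,T2}  orig:{A,B}
  T[1,2] 'bc' = {S,X5,X6}  orig:{S}

Original NTs in T[1,2] deriving "bc": ["S"]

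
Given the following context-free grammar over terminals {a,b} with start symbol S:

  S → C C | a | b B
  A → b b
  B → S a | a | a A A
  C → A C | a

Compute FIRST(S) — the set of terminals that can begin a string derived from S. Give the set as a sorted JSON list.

FIRST sets, iterate to fixpoint:
iter 1:
  A via A→b b: +{b}
  B via B→a: +{a}
  C via C→A C: +{b}
  C via C→a: +{a}
  S via S→C C: +{a,b}
  FIRST[S]={a,b}  FIRST[A]={b}  FIRST[B]={a}  FIRST[C]={a,b}
iter 2:
  B via B→S a: +{b}
  FIRST[S]={a,b}  FIRST[A]={b}  FIRST[B]={a,b}  FIRST[C]={a,b}
iter 3: done
  FIRST[S]={a,b}  FIRST[A]={b}  FIRST[B]={a,b}  FIRST[C]={a,b}

FIRST(S) = ["a", "b"]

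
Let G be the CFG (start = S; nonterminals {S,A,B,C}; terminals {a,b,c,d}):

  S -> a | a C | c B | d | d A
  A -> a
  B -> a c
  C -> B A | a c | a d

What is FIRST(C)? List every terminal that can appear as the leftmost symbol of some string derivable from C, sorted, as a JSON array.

FIRST sets, iterate to fixpoint:
iter 1:
  A via A→a: +{a}
  B via B→a c: +{a}
  C via C→B A: +{a}
  S via S→a: +{a}
  S via S→c B: +{c}
  S via S→d: +{d}
  FIRST(S)={a,c,d}  FIRST(A)={a}  FIRST(B)={a}  FIRST(C)={a}
iter 2: — fixpoint
  FIRST(S)={a,c,d}  FIRST(A)={a}  FIRST(B)={a}  FIRST(C)={a}

FIRST(C) = ["a"]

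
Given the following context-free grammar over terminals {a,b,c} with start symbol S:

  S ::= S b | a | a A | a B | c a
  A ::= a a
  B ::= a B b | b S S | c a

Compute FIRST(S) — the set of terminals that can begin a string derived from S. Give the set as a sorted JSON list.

FIRST sets, iterate to fixpoint:
round 1:
  A via A→a a: +{a}
  B via B→a B b: +{a}
  B via B→b S S: +{b}
  B via B→c a: +{c}
  S via S→a: +{a}
  S via S→c a: +{c}
  FIRST(S)={a,c}  FIRST(A)={a}  FIRST(B)={a,b,c}
round 2: (no change)
  FIRST(S)={a,c}  FIRST(A)={a}  FIRST(B)={a,b,c}

FIRST(S) = ["a", "c"]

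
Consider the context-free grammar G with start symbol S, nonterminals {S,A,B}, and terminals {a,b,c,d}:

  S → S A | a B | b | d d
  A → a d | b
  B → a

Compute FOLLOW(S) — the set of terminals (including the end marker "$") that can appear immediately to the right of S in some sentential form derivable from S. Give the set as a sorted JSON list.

FIRST iteration:
iter 1:
  A via A→a d: +{a}
  A via A→b: +{b}
  B via B→a: +{a}
  S via S→a B: +{a}
  S via S→b: +{b}
  S via S→d d: +{d}
  FIRST[S]={a,b,d}  FIRST[A]={a,b}  FIRST[B]={a}
iter 2: (no change)
  FIRST[S]={a,b,d}  FIRST[A]={a,b}  FIRST[B]={a}

FOLLOW iteration:
seed FOLLOW(S) with $
iter 1:
  S→S A: FOLLOW(S) ⊇ FIRST(A) = {a,b}; new: +{a,b}
  S→S A: FOLLOW(A) ⊇ FOLLOW(S) ⊇ {$,a,b}; new: +{$,a,b}
  S→a B: FOLLOW(B) ⊇ FOLLOW(S) ⊇ {$,a,b}; new: +{$,a,b}
  FOLLOW(S)={$,a,b}  FOLLOW(A)={$,a,b}  FOLLOW(B)={$,a,b}
iter 2: done
  FOLLOW(S)={$,a,b}  FOLLOW(A)={$,a,b}  FOLLOW(B)={$,a,b}

FOLLOW(S) = ["$", "a", "b"]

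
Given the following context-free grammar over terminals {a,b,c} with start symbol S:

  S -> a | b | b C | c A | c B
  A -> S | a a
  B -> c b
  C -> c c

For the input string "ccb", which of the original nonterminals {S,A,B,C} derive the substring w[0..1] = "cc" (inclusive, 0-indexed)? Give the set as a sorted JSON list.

Convert to CNF:
  S -> T1 C | T2 A | T2 B | a | b
  A -> T0 T0 | T1 C | T2 A | T2 B | a | b
  B -> T2 T1
  C -> T2 T2
  T0 -> a
  T1 -> b
  T2 -> c

CYK table (by increasing span) — only the sub-triangle for w[0..1]:
  cell(0,0) c: {T2}  orig:{}
  cell(1,1) c: {T2}  orig:{}
  cell(0,1) cc: {C}

Original NTs in T[0,1] deriving "cc": ["C"]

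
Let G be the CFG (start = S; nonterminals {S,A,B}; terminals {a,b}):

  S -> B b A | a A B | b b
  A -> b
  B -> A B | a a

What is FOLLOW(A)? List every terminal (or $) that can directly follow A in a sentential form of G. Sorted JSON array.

Compute FIRST by fixpoint:
pass 1:
  A via A→b: +{b}
  B via B→A B: +{b}
  B via B→a a: +{a}
  S via S→B b A: +{a,b}
  FIRST[S]={a,b}  FIRST[A]={b}  FIRST[B]={a,b}
pass 2: (no change)
  FIRST[S]={a,b}  FIRST[A]={b}  FIRST[B]={a,b}

FOLLOW iteration:
seed FOLLOW(S) with $
pass 1:
  B→A B: FOLLOW(A) ⊇ FIRST(B) = {a,b}; new: +{a,b}
  S→B b A: FOLLOW(B) ⊇ FIRST(b) = {b}; new: +{b}
  S→B b A: FOLLOW(A) ⊇ FOLLOW(S) ⊇ {$}; new: +{$}
  S→a A B: FOLLOW(B) ⊇ FOLLOW(S) ⊇ {$}; new: +{$}
  S: {$}  A: {$,a,b}  B: {$,b}
pass 2: done
  S: {$}  A: {$,a,b}  B: {$,b}

FOLLOW(A) = ["$", "a", "b"]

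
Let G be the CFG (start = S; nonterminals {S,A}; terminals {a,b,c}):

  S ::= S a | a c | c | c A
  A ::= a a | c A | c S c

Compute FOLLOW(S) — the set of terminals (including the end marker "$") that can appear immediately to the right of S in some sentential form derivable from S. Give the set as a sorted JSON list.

Compute FIRST by fixpoint:
iter 1:
  A via A→a a: +{a}
  A via A→c A: +{c}
  S via S→a c: +{a}
  S via S→c: +{c}
  FIRST[S]={a,c}  FIRST[A]={a,c}
iter 2: (stable)
  FIRST[S]={a,c}  FIRST[A]={a,c}

FOLLOW sets:
seed FOLLOW(S) with $
iter 1:
  A→c S c: FOLLOW(S) ⊇ FIRST(c) = {c}; new: +{c}
  S→S a: FOLLOW(S) ⊇ FIRST(a) = {a}; new: +{a}
  S→c A: FOLLOW(A) ⊇ FOLLOW(S) ⊇ {$,a,c}; new: +{$,a,c}
  FOLLOW[S]={$,a,c}  FOLLOW[A]={$,a,c}
iter 2: (stable)
  FOLLOW[S]={$,a,c}  FOLLOW[A]={$,a,c}

FOLLOW(S) = ["$", "a", "c"]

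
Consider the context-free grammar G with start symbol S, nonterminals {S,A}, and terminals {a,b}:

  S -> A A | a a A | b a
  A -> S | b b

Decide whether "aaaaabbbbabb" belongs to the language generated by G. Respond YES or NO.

CNF form of G:
  S -> A A | T0 X3 | T1 T0
  A -> A A | T0 X2 | T1 T0 | T1 T1
  T0 -> a
  T1 -> b
  X2 -> T0 A
  X3 -> T0 A

CYK table (by increasing span):
  [0..0]={T0}  "a"  orig:{}
  [1..1]={T0}  "a"  orig:{}
  [2..2]={T0}  "a"  orig:{}
  [3..3]={T0}  "a"  orig:{}
  [4..4]={T0}  "a"  orig:{}
  [5..5]={T1}  "b"  orig:{}
  [6..6]={T1}  "b"  orig:{}
  [7..7]={T1}  "b"  orig:{}
  [8..8]={T1}  "b"  orig:{}
  [9..9]={T0}  "a"  orig:{}
  [10..10]={T1}  "b"  orig:{}
  [11..11]={T1}  "b"  orig:{}
  [0..1]=∅  "aa"
  [1..2]=∅  "aa"
  [2..3]=∅  "aa"
  [3..4]=∅  "aa"
  [4..5]=∅  "ab"
  [5..6]={A}  "bb"
  [6..7]={A}  "bb"
  [7..8]={A}  "bb"
  [8..9]={A,S}  "ba"
  [9..10]=∅  "ab"
  [10..11]={A}  "bb"
  [0..2]=∅  "aaa"
  [1..3]=∅  "aaa"
  [2..4]=∅  "aaa"
  [3..5]=∅  "aab"
  [4..6]={X2,X3}  "abb"  orig:{}
  [5..7]=∅  "bbb"
  [6..8]=∅  "bbb"
  [7..9]=∅  "bba"
  [8..10]=∅  "bab"
  [9..11]={X2,X3}  "abb"  orig:{}
  [0..3]=∅  "aaaa"
  [1..4]=∅  "aaaa"
  [2..5]=∅  "aaab"
  [3..6]={A,S}  "aabb"
  [4..7]=∅  "abbb"
  [5..8]={A,S}  "bbbb"
  [6..9]={A,S}  "bbba"
  [7..10]=∅  "bbab"
  [8..11]={A,S}  "babb"
  [0..4]=∅  "aaaaa"
  [1..5]=∅  "aaaab"
  [2..6]={X2,X3}  "aaabb"  orig:{}
  [3..7]=∅  "aabbb"
  [4..8]={X2,X3}  "abbbb"  orig:{}
  [5..9]=∅  "bbbba"
  [6..10]=∅  "bbbab"
  [7..11]=∅  "bbabb"
  [0..5]=∅  "aaaaab"
  [1..6]={A,S}  "aaaabb"
  [2..7]=∅  "aaabbb"
  [3..8]={A,S}  "aabbbb"
  [4..9]=∅  "abbbba"
  [5..10]=∅  "bbbbab"
  [6..11]={A,S}  "bbbabb"
  [0..6]={X2,X3}  "aaaaabb"  orig:{}
  [1..7]=∅  "aaaabbb"
  [2..8]={X2,X3}  "aaabbbb"  orig:{}
  [3..9]=∅  "aabbbba"
  [4..10]=∅  "abbbbab"
  [5..11]=∅  "bbbbabb"
  [0..7]=∅  "aaaaabbb"
  [1..8]={A,S}  "aaaabbbb"
  [2..9]=∅  "aaabbbba"
  [3..10]=∅  "aabbbbab"
  [4..11]=∅  "abbbbabb"
  [0..8]={X2,X3}  "aaaaabbbb"  orig:{}
  [1..9]=∅  "aaaabbbba"
  [2..10]=∅  "aaabbbbab"
  [3..11]=∅  "aabbbbabb"
  [0..9]=∅  "aaaaabbbba"
  [1..10]=∅  "aaaabbbbab"
  [2..11]=∅  "aaabbbbabb"
  [0..10]=∅  "aaaaabbbbab"
  [1..11]=∅  "aaaabbbbabb"
  [0..11]=∅  "aaaaabbbbabb"

S ∉ T[0,11] ⇒ NO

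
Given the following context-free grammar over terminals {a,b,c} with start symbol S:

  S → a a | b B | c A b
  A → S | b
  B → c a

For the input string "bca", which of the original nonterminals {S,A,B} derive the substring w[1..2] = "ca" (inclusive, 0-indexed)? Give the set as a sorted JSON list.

Convert to CNF:
  S -> T0 T0 | T1 B | T2 X4
  A -> T0 T0 | T1 B | T2 X3 | b
  B -> T2 T0
  T0 -> a
  T1 -> b
  T2 -> c
  X3 -> A T1
  X4 -> A T1

CYK fill, restricted to cells inside w[1..2]:
  cell(1,1) c: {T2}  orig:{}
  cell(2,2) a: {T0}  orig:{}
  cell(1,2) ca: {B}

Original NTs in T[1,2] deriving "ca": ["B"]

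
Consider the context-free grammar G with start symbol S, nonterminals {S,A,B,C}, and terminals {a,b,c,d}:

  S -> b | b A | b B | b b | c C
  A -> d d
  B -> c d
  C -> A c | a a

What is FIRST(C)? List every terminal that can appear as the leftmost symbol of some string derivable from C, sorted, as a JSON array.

FIRST iteration:
iter 1:
  A via A→d d: +{d}
  B via B→c d: +{c}
  C via C→A c: +{d}
  C via C→a a: +{a}
  S via S→b: +{b}
  S via S→c C: +{c}
  FIRST(S)={b,c}  FIRST(A)={d}  FIRST(B)={c}  FIRST(C)={a,d}
iter 2: (stable)
  FIRST(S)={b,c}  FIRST(A)={d}  FIRST(B)={c}  FIRST(C)={a,d}

FIRST(C) = ["a", "d"]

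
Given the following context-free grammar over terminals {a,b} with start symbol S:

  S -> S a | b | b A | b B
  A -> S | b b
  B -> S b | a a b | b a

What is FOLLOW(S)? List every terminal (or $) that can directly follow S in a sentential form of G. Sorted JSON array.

FIRST sets, iterate to fixpoint:
pass 1:
  A via A→b b: +{b}
  B via B→a a b: +{a}
  B via B→b a: +{b}
  S via S→b: +{b}
  FIRST(S)={b}  FIRST(A)={b}  FIRST(B)={a,b}
pass 2: done
  FIRST(S)={b}  FIRST(A)={b}  FIRST(B)={a,b}

FOLLOW sets:
FOLLOW(S) := {$}
iter 1:
  B→S b: FOLLOW(S) ⊇ FIRST(b) = {b}; new: +{b}
  S→S a: FOLLOW(S) ⊇ FIRST(a) = {a}; new: +{a}
  S→b A: FOLLOW(A) ⊇ FOLLOW(S) ⊇ {$,a,b}; new: +{$,a,b}
  S→b B: FOLLOW(B) ⊇ FOLLOW(S) ⊇ {$,a,b}; new: +{$,a,b}
  S: {$,a,b}  A: {$,a,b}  B: {$,a,b}
iter 2: — fixpoint
  S: {$,a,b}  A: {$,a,b}  B: {$,a,b}

FOLLOW(S) = ["$", "a", "b"]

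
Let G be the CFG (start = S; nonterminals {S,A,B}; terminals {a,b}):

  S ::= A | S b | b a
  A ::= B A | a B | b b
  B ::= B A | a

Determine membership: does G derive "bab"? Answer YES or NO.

CNF form of G:
  S -> B A | S T1 | T0 B | T1 T0 | T1 T1
  A -> B A | T0 B | T1 T1
  B -> B A | a
  T0 -> a
  T1 -> b

Fill CYK table bottom-up:
  [0..0]={T1}  "b"  orig:{}
  [1..1]={B,T0}  "a"  orig:{B}
  [2..2]={T1}  "b"  orig:{}
  [0..1]={S}  "ba"
  [1..2]=∅  "ab"
  [0..2]={S}  "bab"

S ∈ T[0,2] ⇒ YES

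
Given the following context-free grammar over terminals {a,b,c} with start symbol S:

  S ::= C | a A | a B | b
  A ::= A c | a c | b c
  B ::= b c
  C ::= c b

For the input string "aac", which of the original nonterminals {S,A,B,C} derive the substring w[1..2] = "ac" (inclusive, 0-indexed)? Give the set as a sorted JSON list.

CNF form of G:
  S -> T0 T2 | T1 A | T1 B | b
  A -> A T0 | T1 T0 | T2 T0
  B -> T2 T0
  C -> T0 T2
  T0 -> c
  T1 -> a
  T2 -> b

CYK table (by increasing span) (cells [i..j] with 1 ≤ i ≤ j ≤ 2 only):
  [1..1]={T1}  "a"  orig:{}
  [2..2]={T0}  "c"  orig:{}
  [1..2]={A}  "ac"

Original NTs in T[1,2] deriving "ac": ["A"]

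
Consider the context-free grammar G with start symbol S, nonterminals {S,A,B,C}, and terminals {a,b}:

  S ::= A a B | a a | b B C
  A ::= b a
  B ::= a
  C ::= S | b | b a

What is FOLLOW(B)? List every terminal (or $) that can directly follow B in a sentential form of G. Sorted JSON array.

Compute FIRST by fixpoint:
round 1:
  A via A→b a: +{b}
  B via B→a: +{a}
  C via C→b: +{b}
  S via S→A a B: +{b}
  S via S→a a: +{a}
  S: {a,b}  A: {b}  B: {a}  C: {b}
round 2:
  C via C→S: +{a}
  S: {a,b}  A: {b}  B: {a}  C: {a,b}
round 3: done
  S: {a,b}  A: {b}  B: {a}  C: {a,b}

FOLLOW sets:
initialize: $ ∈ FOLLOW(S)
round 1:
  S→A a B: FOLLOW(A) ⊇ FIRST(a) = {a}; new: +{a}
  S→A a B: FOLLOW(B) ⊇ FOLLOW(S) ⊇ {$}; new: +{$}
  S→b B C: FOLLOW(B) ⊇ FIRST(C) = {a,b}; new: +{a,b}
  S→b B C: FOLLOW(C) ⊇ FOLLOW(S) ⊇ {$}; new: +{$}
  FOLLOW(S)={$}  FOLLOW(A)={a}  FOLLOW(B)={$,a,b}  FOLLOW(C)={$}
round 2: done
  FOLLOW(S)={$}  FOLLOW(A)={a}  FOLLOW(B)={$,a,b}  FOLLOW(C)={$}

FOLLOW(B) = ["$", "a", "b"]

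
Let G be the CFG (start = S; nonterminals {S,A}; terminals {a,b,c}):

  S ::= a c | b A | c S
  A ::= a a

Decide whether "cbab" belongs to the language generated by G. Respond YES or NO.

CNF form of G:
  S -> T0 T1 | T1 S | T2 A
  A -> T0 T0
  T0 -> a
  T1 -> c
  T2 -> b

CYK fill:
  T[0,0] 'c' = {T1}  orig:{}
  T[1,1] 'b' = {T2}  orig:{}
  T[2,2] 'a' = {T0}  orig:{}
  T[3,3] 'b' = {T2}  orig:{}
  T[0,1] 'cb' = ∅
  T[1,2] 'ba' = ∅
  T[2,3] 'ab' = ∅
  T[0,2] 'cba' = ∅
  T[1,3] 'bab' = ∅
  T[0,3] 'cbab' = ∅

S ∉ T[0,3] ⇒ NO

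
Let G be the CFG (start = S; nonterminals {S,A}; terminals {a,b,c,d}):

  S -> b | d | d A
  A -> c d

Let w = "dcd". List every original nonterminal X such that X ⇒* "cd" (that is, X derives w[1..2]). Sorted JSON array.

Convert to CNF:
  S -> T1 A | b | d
  A -> T0 T1
  T0 -> c
  T1 -> d

Fill CYK table bottom-up (cells [i..j] with 1 ≤ i ≤ j ≤ 2 only):
  cell(1,1) c: {T0}  orig:{}
  cell(2,2) d: {S,T1}  orig:{S}
  cell(1,2) cd: {A}

Original NTs in T[1,2] deriving "cd": ["A"]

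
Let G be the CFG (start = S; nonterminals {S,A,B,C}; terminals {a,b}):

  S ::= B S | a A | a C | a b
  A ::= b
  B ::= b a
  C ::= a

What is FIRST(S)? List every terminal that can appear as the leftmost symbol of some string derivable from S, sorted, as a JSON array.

Compute FIRST by fixpoint:
iter 1:
  A via A→b: +{b}
  B via B→b a: +{b}
  C via C→a: +{a}
  S via S→B S: +{b}
  S via S→a A: +{a}
  FIRST(S)={a,b}  FIRST(A)={b}  FIRST(B)={b}  FIRST(C)={a}
iter 2: done
  FIRST(S)={a,b}  FIRST(A)={b}  FIRST(B)={b}  FIRST(C)={a}

FIRST(S) = ["a", "b"]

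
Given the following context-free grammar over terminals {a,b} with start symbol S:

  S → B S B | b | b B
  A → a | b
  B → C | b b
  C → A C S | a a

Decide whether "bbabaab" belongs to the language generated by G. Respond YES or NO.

CNF form of G:
  S -> B X4 | T1 B | b
  A -> a | b
  B -> A X2 | T0 T0 | T1 T1
  C -> A X3 | T0 T0
  T0 -> a
  T1 -> b
  X2 -> C S
  X3 -> C S
  X4 -> S B

Fill CYK table bottom-up:
  cell(0,0) b: {A,S,T1}  orig:{A,S}
  cell(1,1) b: {A,S,T1}  orig:{A,S}
  cell(2,2) a: {A,T0}  orig:{A}
  cell(3,3) b: {A,S,T1}  orig:{A,S}
  cell(4,4) a: {A,T0}  orig:{A}
  cell(5,5) a: {A,T0}  orig:{A}
  cell(6,6) b: {A,S,T1}  orig:{A,S}
  cell(0,1) bb: {B}
  cell(1,2) ba: ∅
  cell(2,3) ab: ∅
  cell(3,4) ba: ∅
  cell(4,5) aa: {B,C}
  cell(5,6) ab: ∅
  cell(0,2) bba: ∅
  cell(1,3) bab: ∅
  cell(2,4) aba: ∅
  cell(3,5) baa: {S,X4}  orig:{S}
  cell(4,6) aab: {X2,X3}  orig:{}
  cell(0,3) bbab: ∅
  cell(1,4) baba: ∅
  cell(2,5) abaa: ∅
  cell(3,6) baab: {B,C}
  cell(0,4) bbaba: ∅
  cell(1,5) babaa: ∅
  cell(2,6) abaab: ∅
  cell(0,5) bbabaa: ∅
  cell(1,6) babaab: ∅
  cell(0,6) bbabaab: ∅

S ∉ T[0,6] ⇒ NO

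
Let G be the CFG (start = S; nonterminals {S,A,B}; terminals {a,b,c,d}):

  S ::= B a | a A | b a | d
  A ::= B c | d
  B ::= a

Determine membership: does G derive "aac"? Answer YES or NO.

Convert to CNF:
  S -> B T1 | T1 A | T2 T1 | d
  A -> B T0 | d
  B -> a
  T0 -> c
  T1 -> a
  T2 -> b

CYK table (by increasing span):
  T[0,0] 'a' = {B,T1}  orig:{B}
  T[1,1] 'a' = {B,T1}  orig:{B}
  T[2,2] 'c' = {T0}  orig:{}
  T[0,1] 'aa' = {S}
  T[1,2] 'ac' = {A}
  T[0,2] 'aac' = {S}

S ∈ T[0,2] ⇒ YES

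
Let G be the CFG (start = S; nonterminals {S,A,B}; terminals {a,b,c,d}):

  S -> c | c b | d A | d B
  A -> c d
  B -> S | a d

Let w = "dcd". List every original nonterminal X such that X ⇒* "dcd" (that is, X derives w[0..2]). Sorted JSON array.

CNF form of G:
  S -> T0 T3 | T1 A | T1 B | c
  A -> T0 T1
  B -> T0 T3 | T1 A | T1 B | T2 T1 | c
  T0 -> c
  T1 -> d
  T2 -> a
  T3 -> b

CYK fill (cells [i..j] with 0 ≤ i ≤ j ≤ 2 only):
  T[0,0] 'd' = {T1}  orig:{}
  T[1,1] 'c' = {B,S,T0}  orig:{B,S}
  T[2,2] 'd' = {T1}  orig:{}
  T[0,1] 'dc' = {B,S}
  T[1,2] 'cd' = {A}
  T[0,2] 'dcd' = {B,S}

Original NTs in T[0,2] deriving "dcd": ["B", "S"]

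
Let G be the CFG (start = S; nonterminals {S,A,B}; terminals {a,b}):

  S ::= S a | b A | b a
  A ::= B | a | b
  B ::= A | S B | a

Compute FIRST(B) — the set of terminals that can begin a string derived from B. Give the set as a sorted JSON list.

FIRST iteration:
iter 1:
  A via A→a: +{a}
  A via A→b: +{b}
  B via B→A: +{a,b}
  S via S→b A: +{b}
  FIRST(S)={b}  FIRST(A)={a,b}  FIRST(B)={a,b}
iter 2: done
  FIRST(S)={b}  FIRST(A)={a,b}  FIRST(B)={a,b}

FIRST(B) = ["a", "b"]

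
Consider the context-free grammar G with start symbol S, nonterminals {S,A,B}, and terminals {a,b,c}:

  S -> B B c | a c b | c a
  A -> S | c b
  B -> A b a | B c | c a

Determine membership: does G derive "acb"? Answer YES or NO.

Convert to CNF:
  S -> B X6 | T0 T1 | T1 X7
  A -> B X3 | T0 T1 | T0 T2 | T1 X4
  B -> A X5 | B T0 | T0 T1
  T0 -> c
  T1 -> a
  T2 -> b
  X3 -> B T0
  X4 -> T0 T2
  X5 -> T2 T1
  X6 -> B T0
  X7 -> T0 T2

CYK table (by increasing span):
  [0..0]={T1}  "a"  orig:{}
  [1..1]={T0}  "c"  orig:{}
  [2..2]={T2}  "b"  orig:{}
  [0..1]=∅  "ac"
  [1..2]={A,X4,X7}  "cb"  orig:{A}
  [0..2]={A,S}  "acb"

S ∈ T[0,2] ⇒ YES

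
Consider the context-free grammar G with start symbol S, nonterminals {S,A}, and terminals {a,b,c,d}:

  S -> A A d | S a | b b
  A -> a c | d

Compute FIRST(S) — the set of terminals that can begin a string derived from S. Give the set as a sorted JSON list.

FIRST sets, iterate to fixpoint:
pass 1:
  A via A→a c: +{a}
  A via A→d: +{d}
  S via S→A A d: +{a,d}
  S via S→b b: +{b}
  FIRST(S)={a,b,d}  FIRST(A)={a,d}
pass 2: — fixpoint
  FIRST(S)={a,b,d}  FIRST(A)={a,d}

FIRST(S) = ["a", "b", "d"]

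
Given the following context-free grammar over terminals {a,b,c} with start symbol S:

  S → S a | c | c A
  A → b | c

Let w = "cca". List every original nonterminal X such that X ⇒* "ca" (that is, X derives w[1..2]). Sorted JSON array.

CNF form of G:
  S -> S T0 | T1 A | c
  A -> b | c
  T0 -> a
  T1 -> c

CYK table (by increasing span) — only the sub-triangle for w[1..2]:
  [1..1]={A,S,T1}  "c"  orig:{A,S}
  [2..2]={T0}  "a"  orig:{}
  [1..2]={S}  "ca"

Original NTs in T[1,2] deriving "ca": ["S"]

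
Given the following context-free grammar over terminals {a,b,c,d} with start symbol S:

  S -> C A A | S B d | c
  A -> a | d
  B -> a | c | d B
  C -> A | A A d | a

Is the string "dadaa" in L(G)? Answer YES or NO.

CNF form of G:
  S -> C X2 | S X3 | c
  A -> a | d
  B -> T0 B | a | c
  C -> A X1 | a | d
  T0 -> d
  X1 -> A T0
  X2 -> A A
  X3 -> B T0

CYK table (by increasing span):
  T[0,0] 'd' = {A,C,T0}  orig:{A,C}
  T[1,1] 'a' = {A,B,C}
  T[2,2] 'd' = {A,C,T0}  orig:{A,C}
  T[3,3] 'a' = {A,B,C}
  T[4,4] 'a' = {A,B,C}
  T[0,1] 'da' = {B,X2}  orig:{B}
  T[1,2] 'ad' = {X1,X2,X3}  orig:{}
  T[2,3] 'da' = {B,X2}  orig:{B}
  T[3,4] 'aa' = {X2}  orig:{}
  T[0,2] 'dad' = {C,S,X3}  orig:{C,S}
  T[1,3] 'ada' = {S}
  T[2,4] 'daa' = {S}
  T[0,3] 'dada' = ∅
  T[1,4] 'adaa' = ∅
  T[0,4] 'dadaa' = {S}

S ∈ T[0,4] ⇒ YES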